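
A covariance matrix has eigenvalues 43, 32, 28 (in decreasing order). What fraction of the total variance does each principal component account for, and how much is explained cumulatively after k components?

Step 1 — total variance = trace(Sigma) = Σ λ_i = 43 + 32 + 28 = 103.

Step 2 — fraction explained by component i = λ_i / Σ λ:
  PC1: 43/103 = 0.4175
  PC2: 32/103 = 0.3107
  PC3: 28/103 = 0.2718

Step 3 — cumulative fraction after k components = (λ_1 + ... + λ_k) / Σ λ:
  k = 1: 43/103 = 0.4175
  k = 2: (43 + 32)/103 = 75/103 = 0.7282
  k = 3: (43 + 32 + 28)/103 = 103/103 = 1

Summary (fraction, with percent):

explained: PC1 0.4175 (41.75%), PC2 0.3107 (31.07%), PC3 0.2718 (27.18%);  cumulative: 0.4175, 0.7282, 1


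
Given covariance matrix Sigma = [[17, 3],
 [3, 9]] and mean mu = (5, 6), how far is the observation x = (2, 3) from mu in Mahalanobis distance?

Step 1 — centre the observation: (x - mu) = (-3, -3).

Step 2 — invert Sigma. det(Sigma) = 17·9 - (3)² = 144.
  Sigma^{-1} = (1/det) · [[d, -b], [-b, a]] = [[0.0625, -0.0208],
 [-0.0208, 0.1181]].

Step 3 — form the quadratic (x - mu)^T · Sigma^{-1} · (x - mu):
  Sigma^{-1} · (x - mu) = (-0.125, -0.2917).
  (x - mu)^T · [Sigma^{-1} · (x - mu)] = (-3)·(-0.125) + (-3)·(-0.2917) = 1.25.

Step 4 — take square root: d = √(1.25) ≈ 1.118.

d(x, mu) = √(1.25) ≈ 1.118


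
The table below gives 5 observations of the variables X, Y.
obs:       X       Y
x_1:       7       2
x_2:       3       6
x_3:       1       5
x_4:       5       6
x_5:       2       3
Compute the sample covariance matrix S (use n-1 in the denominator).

Step 1 — column means:
  mean(X) = (7 + 3 + 1 + 5 + 2) / 5 = 18/5 = 3.6
  mean(Y) = (2 + 6 + 5 + 6 + 3) / 5 = 22/5 = 4.4

Step 2 — sample covariance S[i,j] = (1/(n-1)) · Σ_k (x_{k,i} - mean_i) · (x_{k,j} - mean_j), with n-1 = 4.
  S[X,X] = ((3.4)·(3.4) + (-0.6)·(-0.6) + (-2.6)·(-2.6) + (1.4)·(1.4) + (-1.6)·(-1.6)) / 4 = 23.2/4 = 5.8
  S[X,Y] = ((3.4)·(-2.4) + (-0.6)·(1.6) + (-2.6)·(0.6) + (1.4)·(1.6) + (-1.6)·(-1.4)) / 4 = -6.2/4 = -1.55
  S[Y,Y] = ((-2.4)·(-2.4) + (1.6)·(1.6) + (0.6)·(0.6) + (1.6)·(1.6) + (-1.4)·(-1.4)) / 4 = 13.2/4 = 3.3

S is symmetric (S[j,i] = S[i,j]). Assembling:

S = [[5.8, -1.55],
 [-1.55, 3.3]]


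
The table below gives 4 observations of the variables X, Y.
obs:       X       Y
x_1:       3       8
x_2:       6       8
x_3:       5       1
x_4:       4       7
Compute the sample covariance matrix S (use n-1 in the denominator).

Step 1 — column means:
  mean(X) = (3 + 6 + 5 + 4) / 4 = 18/4 = 4.5
  mean(Y) = (8 + 8 + 1 + 7) / 4 = 24/4 = 6

Step 2 — sample covariance S[i,j] = (1/(n-1)) · Σ_k (x_{k,i} - mean_i) · (x_{k,j} - mean_j), with n-1 = 3.
  S[X,X] = ((-1.5)·(-1.5) + (1.5)·(1.5) + (0.5)·(0.5) + (-0.5)·(-0.5)) / 3 = 5/3 = 1.6667
  S[X,Y] = ((-1.5)·(2) + (1.5)·(2) + (0.5)·(-5) + (-0.5)·(1)) / 3 = -3/3 = -1
  S[Y,Y] = ((2)·(2) + (2)·(2) + (-5)·(-5) + (1)·(1)) / 3 = 34/3 = 11.3333

S is symmetric (S[j,i] = S[i,j]). Assembling:

S = [[1.6667, -1],
 [-1, 11.3333]]


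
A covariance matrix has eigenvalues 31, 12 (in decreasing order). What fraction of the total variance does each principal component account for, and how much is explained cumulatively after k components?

Step 1 — total variance = trace(Sigma) = Σ λ_i = 31 + 12 = 43.

Step 2 — fraction explained by component i = λ_i / Σ λ:
  PC1: 31/43 = 0.7209
  PC2: 12/43 = 0.2791

Step 3 — cumulative fraction after k components = (λ_1 + ... + λ_k) / Σ λ:
  k = 1: 31/43 = 0.7209
  k = 2: (31 + 12)/43 = 43/43 = 1

Summary (fraction, with percent):

explained: PC1 0.7209 (72.09%), PC2 0.2791 (27.91%);  cumulative: 0.7209, 1


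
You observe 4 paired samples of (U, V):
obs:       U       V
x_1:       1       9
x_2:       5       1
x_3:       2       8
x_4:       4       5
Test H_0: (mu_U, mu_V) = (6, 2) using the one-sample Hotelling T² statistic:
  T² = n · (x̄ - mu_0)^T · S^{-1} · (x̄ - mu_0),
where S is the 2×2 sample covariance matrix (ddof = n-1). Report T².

Step 1 — sample mean vector:
  mean(U) = (1 + 5 + 2 + 4) / 4 = 12/4 = 3
  mean(V) = (9 + 1 + 8 + 5) / 4 = 23/4 = 5.75
  x̄ = (3, 5.75),  deviation x̄ - mu_0 = (3, 5.75) - (6, 2) = (-3, 3.75).

Step 2 — sample covariance matrix, S[i,j] = (1/(n-1)) · Σ_k (x_{k,i} - mean_i) · (x_{k,j} - mean_j), divisor n-1 = 3:
  S[U,U] = ((-2)·(-2) + (2)·(2) + (-1)·(-1) + (1)·(1)) / 3 = 10/3 = 3.3333
  S[U,V] = ((-2)·(3.25) + (2)·(-4.75) + (-1)·(2.25) + (1)·(-0.75)) / 3 = -19/3 = -6.3333
  S[V,V] = ((3.25)·(3.25) + (-4.75)·(-4.75) + (2.25)·(2.25) + (-0.75)·(-0.75)) / 3 = 38.75/3 = 12.9167
  S = [[3.3333, -6.3333],
 [-6.3333, 12.9167]].

Step 3 — invert S. det(S) = 3.3333·12.9167 - (-6.3333)² = 2.9444.
  S^{-1} = (1/det) · [[d, -b], [-b, a]] = [[4.3868, 2.1509],
 [2.1509, 1.1321]].

Step 4 — quadratic form (x̄ - mu_0)^T · S^{-1} · (x̄ - mu_0):
  S^{-1} · (x̄ - mu_0) = (-5.0943, -2.2075),
  (x̄ - mu_0)^T · [...] = (-3)·(-5.0943) + (3.75)·(-2.2075) = 7.0047.

Step 5 — scale by n: T² = 4 · 7.0047 = 28.0189.

T² ≈ 28.0189


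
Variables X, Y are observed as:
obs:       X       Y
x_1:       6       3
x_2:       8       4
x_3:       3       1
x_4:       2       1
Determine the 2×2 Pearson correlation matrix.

Step 1 — column means:
  mean(X) = (6 + 8 + 3 + 2) / 4 = 19/4 = 4.75
  mean(Y) = (3 + 4 + 1 + 1) / 4 = 9/4 = 2.25

Step 2 — sample variances and covariances s[i,j] = (1/(n-1)) · Σ_k (x_{k,i} - mean_i) · (x_{k,j} - mean_j), with n-1 = 3:
  s[X,X] = ((1.25)·(1.25) + (3.25)·(3.25) + (-1.75)·(-1.75) + (-2.75)·(-2.75)) / 3 = 22.75/3 = 7.5833
  s[X,Y] = ((1.25)·(0.75) + (3.25)·(1.75) + (-1.75)·(-1.25) + (-2.75)·(-1.25)) / 3 = 12.25/3 = 4.0833
  s[Y,Y] = ((0.75)·(0.75) + (1.75)·(1.75) + (-1.25)·(-1.25) + (-1.25)·(-1.25)) / 3 = 6.75/3 = 2.25
  Sample standard deviations s_i = √(s[i,i]):
  s(X) = √(7.5833) = 2.7538
  s(Y) = √(2.25) = 1.5

Step 3 — r_{ij} = s_{ij} / (s_i · s_j):
  r[X,X] = 1 (diagonal).
  r[X,Y] = 4.0833 / (2.7538 · 1.5) = 4.0833 / 4.1307 = 0.9885
  r[Y,Y] = 1 (diagonal).

R is symmetric with unit diagonal. Assembling:

R = [[1, 0.9885],
 [0.9885, 1]]


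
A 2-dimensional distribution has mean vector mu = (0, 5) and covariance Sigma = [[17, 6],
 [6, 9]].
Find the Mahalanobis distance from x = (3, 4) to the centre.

Step 1 — centre the observation: (x - mu) = (3, -1).

Step 2 — invert Sigma. det(Sigma) = 17·9 - (6)² = 117.
  Sigma^{-1} = (1/det) · [[d, -b], [-b, a]] = [[0.0769, -0.0513],
 [-0.0513, 0.1453]].

Step 3 — form the quadratic (x - mu)^T · Sigma^{-1} · (x - mu):
  Sigma^{-1} · (x - mu) = (0.2821, -0.2991).
  (x - mu)^T · [Sigma^{-1} · (x - mu)] = (3)·(0.2821) + (-1)·(-0.2991) = 1.1453.

Step 4 — take square root: d = √(1.1453) ≈ 1.0702.

d(x, mu) = √(1.1453) ≈ 1.0702


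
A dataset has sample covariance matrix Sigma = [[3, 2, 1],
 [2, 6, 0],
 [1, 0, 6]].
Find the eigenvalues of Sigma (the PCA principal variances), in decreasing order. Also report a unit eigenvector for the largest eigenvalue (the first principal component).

Step 1 — characteristic polynomial p(λ) = det(λI - Sigma) = λ³ - tr·λ² + c_1·λ - det, where tr = trace, c_1 = sum of the principal 2×2 minors, det = det(Sigma):
  tr = 3 + 6 + 6 = 15,
  c_1 = (3·6 - (2)²) + (3·6 - (1)²) + (6·6 - (0)²) = 14 + 17 + 36 = 67,
  det = 3·(6·6 - (0)²) - (2)·((2)·6 - (0)·(1)) + (1)·((2)·(0) - 6·(1)) = 3·(36) - (2)·(12) + (1)·(-6) = 78.
  So p(λ) = λ³ - 15λ² + 67λ - 78.
Step 2 — look for an integer root (rational root theorem: any rational root is an integer divisor of 78). Testing λ = 6:
  p(6) = 216 - 540 + 402 - 78 = 0  ✓
  Dividing out (λ - 6): p(λ) = (λ - 6)(λ² - 9λ + 13).
Step 3 — remaining eigenvalues from the quadratic λ² - 9λ + 13 = 0:
  Δ = 9² - 4·13 = 81 - 52 = 29,  λ = (9 ± √29)/2 = (9 ± 5.3852)/2 ≈ 7.1926 or 1.8074.
  Sorted: λ_1 = 7.1926,  λ_2 = 6,  λ_3 = 1.8074  (check: sum = 15 = tr ✓).

Step 4 — unit eigenvector for λ_1 ≈ 7.1926: v spans the null space of (Sigma - λ_1 I), whose rows are
  r_1 = (-4.1926, 2, 1),  r_2 = (2, -1.1926, 0),  r_3 = (1, 0, -1.1926).
  v is orthogonal to every row, so take v ∝ r_1 × r_2 = ((2)·(0) - (1)·(-1.1926), (1)·(2) - (-4.1926)·(0), (-4.1926)·(-1.1926) - (2)·(2)) ≈ (1.1926, 2, 1).
  Let u = (1.1926, 2, 1).
  ||u|| = √((1.1926)² + (2)² + (1)²) = √(6.4223) ≈ 2.5342,  v_1 = u/||u|| ≈ (0.4706, 0.7892, 0.3946) (||v_1|| = 1).

λ_1 = 7.1926,  λ_2 = 6,  λ_3 = 1.8074;  v_1 ≈ (0.4706, 0.7892, 0.3946)


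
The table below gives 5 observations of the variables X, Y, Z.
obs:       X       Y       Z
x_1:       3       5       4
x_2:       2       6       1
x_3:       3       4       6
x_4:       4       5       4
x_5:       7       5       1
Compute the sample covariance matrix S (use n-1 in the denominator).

Step 1 — column means:
  mean(X) = (3 + 2 + 3 + 4 + 7) / 5 = 19/5 = 3.8
  mean(Y) = (5 + 6 + 4 + 5 + 5) / 5 = 25/5 = 5
  mean(Z) = (4 + 1 + 6 + 4 + 1) / 5 = 16/5 = 3.2

Step 2 — sample covariance S[i,j] = (1/(n-1)) · Σ_k (x_{k,i} - mean_i) · (x_{k,j} - mean_j), with n-1 = 4.
  S[X,X] = ((-0.8)·(-0.8) + (-1.8)·(-1.8) + (-0.8)·(-0.8) + (0.2)·(0.2) + (3.2)·(3.2)) / 4 = 14.8/4 = 3.7
  S[X,Y] = ((-0.8)·(0) + (-1.8)·(1) + (-0.8)·(-1) + (0.2)·(0) + (3.2)·(0)) / 4 = -1/4 = -0.25
  S[X,Z] = ((-0.8)·(0.8) + (-1.8)·(-2.2) + (-0.8)·(2.8) + (0.2)·(0.8) + (3.2)·(-2.2)) / 4 = -5.8/4 = -1.45
  S[Y,Y] = ((0)·(0) + (1)·(1) + (-1)·(-1) + (0)·(0) + (0)·(0)) / 4 = 2/4 = 0.5
  S[Y,Z] = ((0)·(0.8) + (1)·(-2.2) + (-1)·(2.8) + (0)·(0.8) + (0)·(-2.2)) / 4 = -5/4 = -1.25
  S[Z,Z] = ((0.8)·(0.8) + (-2.2)·(-2.2) + (2.8)·(2.8) + (0.8)·(0.8) + (-2.2)·(-2.2)) / 4 = 18.8/4 = 4.7

S is symmetric (S[j,i] = S[i,j]). Assembling:

S = [[3.7, -0.25, -1.45],
 [-0.25, 0.5, -1.25],
 [-1.45, -1.25, 4.7]]


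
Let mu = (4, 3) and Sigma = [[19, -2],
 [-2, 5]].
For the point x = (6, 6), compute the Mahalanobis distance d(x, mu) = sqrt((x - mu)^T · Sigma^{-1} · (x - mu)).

Step 1 — centre the observation: (x - mu) = (2, 3).

Step 2 — invert Sigma. det(Sigma) = 19·5 - (-2)² = 91.
  Sigma^{-1} = (1/det) · [[d, -b], [-b, a]] = [[0.0549, 0.022],
 [0.022, 0.2088]].

Step 3 — form the quadratic (x - mu)^T · Sigma^{-1} · (x - mu):
  Sigma^{-1} · (x - mu) = (0.1758, 0.6703).
  (x - mu)^T · [Sigma^{-1} · (x - mu)] = (2)·(0.1758) + (3)·(0.6703) = 2.3626.

Step 4 — take square root: d = √(2.3626) ≈ 1.5371.

d(x, mu) = √(2.3626) ≈ 1.5371


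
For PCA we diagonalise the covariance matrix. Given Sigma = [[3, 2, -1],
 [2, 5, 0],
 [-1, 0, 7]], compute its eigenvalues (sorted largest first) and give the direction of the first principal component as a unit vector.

Step 1 — characteristic polynomial p(λ) = det(λI - Sigma) = λ³ - tr·λ² + c_1·λ - det, where tr = trace, c_1 = sum of the principal 2×2 minors, det = det(Sigma):
  tr = 3 + 5 + 7 = 15,
  c_1 = (3·5 - (2)²) + (3·7 - (-1)²) + (5·7 - (0)²) = 11 + 20 + 35 = 66,
  det = 3·(5·7 - (0)²) - (2)·((2)·7 - (0)·(-1)) + (-1)·((2)·(0) - 5·(-1)) = 3·(35) - (2)·(14) + (-1)·(5) = 72.
  So p(λ) = λ³ - 15λ² + 66λ - 72.
Step 2 — look for an integer root (rational root theorem: any rational root is an integer divisor of 72). Testing λ = 6:
  p(6) = 216 - 540 + 396 - 72 = 0  ✓
  Dividing out (λ - 6): p(λ) = (λ - 6)(λ² - 9λ + 12).
Step 3 — remaining eigenvalues from the quadratic λ² - 9λ + 12 = 0:
  Δ = 9² - 4·12 = 81 - 48 = 33,  λ = (9 ± √33)/2 = (9 ± 5.7446)/2 ≈ 7.3723 or 1.6277.
  Sorted: λ_1 = 7.3723,  λ_2 = 6,  λ_3 = 1.6277  (check: sum = 15 = tr ✓).

Step 4 — unit eigenvector for λ_1 ≈ 7.3723: v spans the null space of (Sigma - λ_1 I), whose rows are
  r_1 = (-4.3723, 2, -1),  r_2 = (2, -2.3723, 0),  r_3 = (-1, 0, -0.3723).
  v is orthogonal to every row, so take v ∝ r_1 × r_2 = ((2)·(0) - (-1)·(-2.3723), (-1)·(2) - (-4.3723)·(0), (-4.3723)·(-2.3723) - (2)·(2)) ≈ (-2.3723, -2, 6.3723).
  Rescale (multiply by -1 so the first nonzero entry is positive): u = (2.3723, 2, -6.3723).
  ||u|| = √((2.3723)² + (2)² + (-6.3723)²) = √(50.2337) ≈ 7.0876,  v_1 = u/||u|| ≈ (0.3347, 0.2822, -0.8991) (||v_1|| = 1).

λ_1 = 7.3723,  λ_2 = 6,  λ_3 = 1.6277;  v_1 ≈ (0.3347, 0.2822, -0.8991)


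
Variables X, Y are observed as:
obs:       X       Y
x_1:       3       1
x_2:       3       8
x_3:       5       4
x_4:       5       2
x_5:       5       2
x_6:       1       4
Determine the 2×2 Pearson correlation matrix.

Step 1 — column means:
  mean(X) = (3 + 3 + 5 + 5 + 5 + 1) / 6 = 22/6 = 3.6667
  mean(Y) = (1 + 8 + 4 + 2 + 2 + 4) / 6 = 21/6 = 3.5

Step 2 — sample variances and covariances s[i,j] = (1/(n-1)) · Σ_k (x_{k,i} - mean_i) · (x_{k,j} - mean_j), with n-1 = 5:
  s[X,X] = ((-0.6667)·(-0.6667) + (-0.6667)·(-0.6667) + (1.3333)·(1.3333) + (1.3333)·(1.3333) + (1.3333)·(1.3333) + (-2.6667)·(-2.6667)) / 5 = 13.3333/5 = 2.6667
  s[X,Y] = ((-0.6667)·(-2.5) + (-0.6667)·(4.5) + (1.3333)·(0.5) + (1.3333)·(-1.5) + (1.3333)·(-1.5) + (-2.6667)·(0.5)) / 5 = -6/5 = -1.2
  s[Y,Y] = ((-2.5)·(-2.5) + (4.5)·(4.5) + (0.5)·(0.5) + (-1.5)·(-1.5) + (-1.5)·(-1.5) + (0.5)·(0.5)) / 5 = 31.5/5 = 6.3
  Sample standard deviations s_i = √(s[i,i]):
  s(X) = √(2.6667) = 1.633
  s(Y) = √(6.3) = 2.51

Step 3 — r_{ij} = s_{ij} / (s_i · s_j):
  r[X,X] = 1 (diagonal).
  r[X,Y] = -1.2 / (1.633 · 2.51) = -1.2 / 4.0988 = -0.2928
  r[Y,Y] = 1 (diagonal).

R is symmetric with unit diagonal. Assembling:

R = [[1, -0.2928],
 [-0.2928, 1]]


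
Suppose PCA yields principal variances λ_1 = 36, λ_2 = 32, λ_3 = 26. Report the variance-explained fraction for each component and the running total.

Step 1 — total variance = trace(Sigma) = Σ λ_i = 36 + 32 + 26 = 94.

Step 2 — fraction explained by component i = λ_i / Σ λ:
  PC1: 36/94 = 0.383
  PC2: 32/94 = 0.3404
  PC3: 26/94 = 0.2766

Step 3 — cumulative fraction after k components = (λ_1 + ... + λ_k) / Σ λ:
  k = 1: 36/94 = 0.383
  k = 2: (36 + 32)/94 = 68/94 = 0.7234
  k = 3: (36 + 32 + 26)/94 = 94/94 = 1

Summary (fraction, with percent):

explained: PC1 0.383 (38.3%), PC2 0.3404 (34.04%), PC3 0.2766 (27.66%);  cumulative: 0.383, 0.7234, 1


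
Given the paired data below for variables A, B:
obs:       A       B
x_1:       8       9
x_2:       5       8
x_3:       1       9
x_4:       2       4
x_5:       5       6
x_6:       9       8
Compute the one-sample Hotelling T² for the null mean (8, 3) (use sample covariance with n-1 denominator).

Step 1 — sample mean vector:
  mean(A) = (8 + 5 + 1 + 2 + 5 + 9) / 6 = 30/6 = 5
  mean(B) = (9 + 8 + 9 + 4 + 6 + 8) / 6 = 44/6 = 7.3333
  x̄ = (5, 7.3333),  deviation x̄ - mu_0 = (5, 7.3333) - (8, 3) = (-3, 4.3333).

Step 2 — sample covariance matrix, S[i,j] = (1/(n-1)) · Σ_k (x_{k,i} - mean_i) · (x_{k,j} - mean_j), divisor n-1 = 5:
  S[A,A] = ((3)·(3) + (0)·(0) + (-4)·(-4) + (-3)·(-3) + (0)·(0) + (4)·(4)) / 5 = 50/5 = 10
  S[A,B] = ((3)·(1.6667) + (0)·(0.6667) + (-4)·(1.6667) + (-3)·(-3.3333) + (0)·(-1.3333) + (4)·(0.6667)) / 5 = 11/5 = 2.2
  S[B,B] = ((1.6667)·(1.6667) + (0.6667)·(0.6667) + (1.6667)·(1.6667) + (-3.3333)·(-3.3333) + (-1.3333)·(-1.3333) + (0.6667)·(0.6667)) / 5 = 19.3333/5 = 3.8667
  S = [[10, 2.2],
 [2.2, 3.8667]].

Step 3 — invert S. det(S) = 10·3.8667 - (2.2)² = 33.8267.
  S^{-1} = (1/det) · [[d, -b], [-b, a]] = [[0.1143, -0.065],
 [-0.065, 0.2956]].

Step 4 — quadratic form (x̄ - mu_0)^T · S^{-1} · (x̄ - mu_0):
  S^{-1} · (x̄ - mu_0) = (-0.6248, 1.4762),
  (x̄ - mu_0)^T · [...] = (-3)·(-0.6248) + (4.3333)·(1.4762) = 8.2709.

Step 5 — scale by n: T² = 6 · 8.2709 = 49.6255.

T² ≈ 49.6255


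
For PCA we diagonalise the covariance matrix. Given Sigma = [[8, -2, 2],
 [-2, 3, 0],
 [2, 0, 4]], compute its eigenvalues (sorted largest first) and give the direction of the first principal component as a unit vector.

Step 1 — characteristic polynomial p(λ) = det(λI - Sigma) = λ³ - tr·λ² + c_1·λ - det, where tr = trace, c_1 = sum of the principal 2×2 minors, det = det(Sigma):
  tr = 8 + 3 + 4 = 15,
  c_1 = (8·3 - (-2)²) + (8·4 - (2)²) + (3·4 - (0)²) = 20 + 28 + 12 = 60,
  det = 8·(3·4 - (0)²) - (-2)·((-2)·4 - (0)·(2)) + (2)·((-2)·(0) - 3·(2)) = 8·(12) - (-2)·(-8) + (2)·(-6) = 68.
  So p(λ) = λ³ - 15λ² + 60λ - 68.
Step 2 — look for an integer root (rational root theorem: any rational root is an integer divisor of 68). Testing λ = 2:
  p(2) = 8 - 60 + 120 - 68 = 0  ✓
  Dividing out (λ - 2): p(λ) = (λ - 2)(λ² - 13λ + 34).
Step 3 — remaining eigenvalues from the quadratic λ² - 13λ + 34 = 0:
  Δ = 13² - 4·34 = 169 - 136 = 33,  λ = (13 ± √33)/2 = (13 ± 5.7446)/2 ≈ 9.3723 or 3.6277.
  Sorted: λ_1 = 9.3723,  λ_2 = 3.6277,  λ_3 = 2  (check: sum = 15 = tr ✓).

Step 4 — unit eigenvector for λ_1 ≈ 9.3723: v spans the null space of (Sigma - λ_1 I), whose rows are
  r_1 = (-1.3723, -2, 2),  r_2 = (-2, -6.3723, 0),  r_3 = (2, 0, -5.3723).
  v is orthogonal to every row, so take v ∝ r_1 × r_2 = ((-2)·(0) - (2)·(-6.3723), (2)·(-2) - (-1.3723)·(0), (-1.3723)·(-6.3723) - (-2)·(-2)) ≈ (12.7446, -4, 4.7446).
  Let u = (12.7446, -4, 4.7446).
  ||u|| = √((12.7446)² + (-4)² + (4.7446)²) = √(200.9348) ≈ 14.1751,  v_1 = u/||u|| ≈ (0.8991, -0.2822, 0.3347) (||v_1|| = 1).

λ_1 = 9.3723,  λ_2 = 3.6277,  λ_3 = 2;  v_1 ≈ (0.8991, -0.2822, 0.3347)


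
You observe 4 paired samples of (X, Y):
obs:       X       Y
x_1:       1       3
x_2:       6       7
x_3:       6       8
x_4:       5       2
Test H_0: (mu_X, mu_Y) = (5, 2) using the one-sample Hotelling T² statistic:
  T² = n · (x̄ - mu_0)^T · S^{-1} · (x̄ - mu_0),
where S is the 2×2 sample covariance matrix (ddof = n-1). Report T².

Step 1 — sample mean vector:
  mean(X) = (1 + 6 + 6 + 5) / 4 = 18/4 = 4.5
  mean(Y) = (3 + 7 + 8 + 2) / 4 = 20/4 = 5
  x̄ = (4.5, 5),  deviation x̄ - mu_0 = (4.5, 5) - (5, 2) = (-0.5, 3).

Step 2 — sample covariance matrix, S[i,j] = (1/(n-1)) · Σ_k (x_{k,i} - mean_i) · (x_{k,j} - mean_j), divisor n-1 = 3:
  S[X,X] = ((-3.5)·(-3.5) + (1.5)·(1.5) + (1.5)·(1.5) + (0.5)·(0.5)) / 3 = 17/3 = 5.6667
  S[X,Y] = ((-3.5)·(-2) + (1.5)·(2) + (1.5)·(3) + (0.5)·(-3)) / 3 = 13/3 = 4.3333
  S[Y,Y] = ((-2)·(-2) + (2)·(2) + (3)·(3) + (-3)·(-3)) / 3 = 26/3 = 8.6667
  S = [[5.6667, 4.3333],
 [4.3333, 8.6667]].

Step 3 — invert S. det(S) = 5.6667·8.6667 - (4.3333)² = 30.3333.
  S^{-1} = (1/det) · [[d, -b], [-b, a]] = [[0.2857, -0.1429],
 [-0.1429, 0.1868]].

Step 4 — quadratic form (x̄ - mu_0)^T · S^{-1} · (x̄ - mu_0):
  S^{-1} · (x̄ - mu_0) = (-0.5714, 0.6319),
  (x̄ - mu_0)^T · [...] = (-0.5)·(-0.5714) + (3)·(0.6319) = 2.1813.

Step 5 — scale by n: T² = 4 · 2.1813 = 8.7253.

T² ≈ 8.7253


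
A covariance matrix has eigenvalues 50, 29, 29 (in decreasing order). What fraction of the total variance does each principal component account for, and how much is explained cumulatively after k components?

Step 1 — total variance = trace(Sigma) = Σ λ_i = 50 + 29 + 29 = 108.

Step 2 — fraction explained by component i = λ_i / Σ λ:
  PC1: 50/108 = 0.463
  PC2: 29/108 = 0.2685
  PC3: 29/108 = 0.2685

Step 3 — cumulative fraction after k components = (λ_1 + ... + λ_k) / Σ λ:
  k = 1: 50/108 = 0.463
  k = 2: (50 + 29)/108 = 79/108 = 0.7315
  k = 3: (50 + 29 + 29)/108 = 108/108 = 1

Summary (fraction, with percent):

explained: PC1 0.463 (46.3%), PC2 0.2685 (26.85%), PC3 0.2685 (26.85%);  cumulative: 0.463, 0.7315, 1


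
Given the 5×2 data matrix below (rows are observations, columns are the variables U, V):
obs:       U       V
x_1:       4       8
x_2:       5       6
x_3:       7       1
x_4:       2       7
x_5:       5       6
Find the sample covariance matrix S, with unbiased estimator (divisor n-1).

Step 1 — column means:
  mean(U) = (4 + 5 + 7 + 2 + 5) / 5 = 23/5 = 4.6
  mean(V) = (8 + 6 + 1 + 7 + 6) / 5 = 28/5 = 5.6

Step 2 — sample covariance S[i,j] = (1/(n-1)) · Σ_k (x_{k,i} - mean_i) · (x_{k,j} - mean_j), with n-1 = 4.
  S[U,U] = ((-0.6)·(-0.6) + (0.4)·(0.4) + (2.4)·(2.4) + (-2.6)·(-2.6) + (0.4)·(0.4)) / 4 = 13.2/4 = 3.3
  S[U,V] = ((-0.6)·(2.4) + (0.4)·(0.4) + (2.4)·(-4.6) + (-2.6)·(1.4) + (0.4)·(0.4)) / 4 = -15.8/4 = -3.95
  S[V,V] = ((2.4)·(2.4) + (0.4)·(0.4) + (-4.6)·(-4.6) + (1.4)·(1.4) + (0.4)·(0.4)) / 4 = 29.2/4 = 7.3

S is symmetric (S[j,i] = S[i,j]). Assembling:

S = [[3.3, -3.95],
 [-3.95, 7.3]]


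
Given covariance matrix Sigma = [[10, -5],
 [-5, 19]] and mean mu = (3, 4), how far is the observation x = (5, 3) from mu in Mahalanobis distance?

Step 1 — centre the observation: (x - mu) = (2, -1).

Step 2 — invert Sigma. det(Sigma) = 10·19 - (-5)² = 165.
  Sigma^{-1} = (1/det) · [[d, -b], [-b, a]] = [[0.1152, 0.0303],
 [0.0303, 0.0606]].

Step 3 — form the quadratic (x - mu)^T · Sigma^{-1} · (x - mu):
  Sigma^{-1} · (x - mu) = (0.2, 0).
  (x - mu)^T · [Sigma^{-1} · (x - mu)] = (2)·(0.2) + (-1)·(0) = 0.4.

Step 4 — take square root: d = √(0.4) ≈ 0.6325.

d(x, mu) = √(0.4) ≈ 0.6325


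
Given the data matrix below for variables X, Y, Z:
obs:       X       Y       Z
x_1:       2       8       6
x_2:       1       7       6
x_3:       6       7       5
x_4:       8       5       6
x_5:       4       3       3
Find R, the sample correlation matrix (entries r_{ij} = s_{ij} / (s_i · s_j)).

Step 1 — column means:
  mean(X) = (2 + 1 + 6 + 8 + 4) / 5 = 21/5 = 4.2
  mean(Y) = (8 + 7 + 7 + 5 + 3) / 5 = 30/5 = 6
  mean(Z) = (6 + 6 + 5 + 6 + 3) / 5 = 26/5 = 5.2

Step 2 — sample variances and covariances s[i,j] = (1/(n-1)) · Σ_k (x_{k,i} - mean_i) · (x_{k,j} - mean_j), with n-1 = 4:
  s[X,X] = ((-2.2)·(-2.2) + (-3.2)·(-3.2) + (1.8)·(1.8) + (3.8)·(3.8) + (-0.2)·(-0.2)) / 4 = 32.8/4 = 8.2
  s[X,Y] = ((-2.2)·(2) + (-3.2)·(1) + (1.8)·(1) + (3.8)·(-1) + (-0.2)·(-3)) / 4 = -9/4 = -2.25
  s[X,Z] = ((-2.2)·(0.8) + (-3.2)·(0.8) + (1.8)·(-0.2) + (3.8)·(0.8) + (-0.2)·(-2.2)) / 4 = -1.2/4 = -0.3
  s[Y,Y] = ((2)·(2) + (1)·(1) + (1)·(1) + (-1)·(-1) + (-3)·(-3)) / 4 = 16/4 = 4
  s[Y,Z] = ((2)·(0.8) + (1)·(0.8) + (1)·(-0.2) + (-1)·(0.8) + (-3)·(-2.2)) / 4 = 8/4 = 2
  s[Z,Z] = ((0.8)·(0.8) + (0.8)·(0.8) + (-0.2)·(-0.2) + (0.8)·(0.8) + (-2.2)·(-2.2)) / 4 = 6.8/4 = 1.7
  Sample standard deviations s_i = √(s[i,i]):
  s(X) = √(8.2) = 2.8636
  s(Y) = √(4) = 2
  s(Z) = √(1.7) = 1.3038

Step 3 — r_{ij} = s_{ij} / (s_i · s_j):
  r[X,X] = 1 (diagonal).
  r[X,Y] = -2.25 / (2.8636 · 2) = -2.25 / 5.7271 = -0.3929
  r[X,Z] = -0.3 / (2.8636 · 1.3038) = -0.3 / 3.7336 = -0.0804
  r[Y,Y] = 1 (diagonal).
  r[Y,Z] = 2 / (2 · 1.3038) = 2 / 2.6077 = 0.767
  r[Z,Z] = 1 (diagonal).

R is symmetric with unit diagonal. Assembling:

R = [[1, -0.3929, -0.0804],
 [-0.3929, 1, 0.767],
 [-0.0804, 0.767, 1]]


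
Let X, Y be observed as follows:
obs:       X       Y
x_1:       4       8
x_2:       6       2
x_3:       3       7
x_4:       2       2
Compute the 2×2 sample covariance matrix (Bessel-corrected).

Step 1 — column means:
  mean(X) = (4 + 6 + 3 + 2) / 4 = 15/4 = 3.75
  mean(Y) = (8 + 2 + 7 + 2) / 4 = 19/4 = 4.75

Step 2 — sample covariance S[i,j] = (1/(n-1)) · Σ_k (x_{k,i} - mean_i) · (x_{k,j} - mean_j), with n-1 = 3.
  S[X,X] = ((0.25)·(0.25) + (2.25)·(2.25) + (-0.75)·(-0.75) + (-1.75)·(-1.75)) / 3 = 8.75/3 = 2.9167
  S[X,Y] = ((0.25)·(3.25) + (2.25)·(-2.75) + (-0.75)·(2.25) + (-1.75)·(-2.75)) / 3 = -2.25/3 = -0.75
  S[Y,Y] = ((3.25)·(3.25) + (-2.75)·(-2.75) + (2.25)·(2.25) + (-2.75)·(-2.75)) / 3 = 30.75/3 = 10.25

S is symmetric (S[j,i] = S[i,j]). Assembling:

S = [[2.9167, -0.75],
 [-0.75, 10.25]]


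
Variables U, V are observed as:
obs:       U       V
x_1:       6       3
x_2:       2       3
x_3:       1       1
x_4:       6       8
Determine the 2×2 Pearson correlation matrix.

Step 1 — column means:
  mean(U) = (6 + 2 + 1 + 6) / 4 = 15/4 = 3.75
  mean(V) = (3 + 3 + 1 + 8) / 4 = 15/4 = 3.75

Step 2 — sample variances and covariances s[i,j] = (1/(n-1)) · Σ_k (x_{k,i} - mean_i) · (x_{k,j} - mean_j), with n-1 = 3:
  s[U,U] = ((2.25)·(2.25) + (-1.75)·(-1.75) + (-2.75)·(-2.75) + (2.25)·(2.25)) / 3 = 20.75/3 = 6.9167
  s[U,V] = ((2.25)·(-0.75) + (-1.75)·(-0.75) + (-2.75)·(-2.75) + (2.25)·(4.25)) / 3 = 16.75/3 = 5.5833
  s[V,V] = ((-0.75)·(-0.75) + (-0.75)·(-0.75) + (-2.75)·(-2.75) + (4.25)·(4.25)) / 3 = 26.75/3 = 8.9167
  Sample standard deviations s_i = √(s[i,i]):
  s(U) = √(6.9167) = 2.63
  s(V) = √(8.9167) = 2.9861

Step 3 — r_{ij} = s_{ij} / (s_i · s_j):
  r[U,U] = 1 (diagonal).
  r[U,V] = 5.5833 / (2.63 · 2.9861) = 5.5833 / 7.8533 = 0.711
  r[V,V] = 1 (diagonal).

R is symmetric with unit diagonal. Assembling:

R = [[1, 0.711],
 [0.711, 1]]


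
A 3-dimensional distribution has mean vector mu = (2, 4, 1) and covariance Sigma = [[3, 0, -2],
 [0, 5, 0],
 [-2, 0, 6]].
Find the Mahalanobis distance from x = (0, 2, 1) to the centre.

Step 1 — centre the observation: (x - mu) = (-2, -2, 0).

Step 2 — invert Sigma (cofactor / det for 3×3, or solve directly):
  Sigma^{-1} = [[0.4286, 0, 0.1429],
 [0, 0.2, 0],
 [0.1429, 0, 0.2143]].

Step 3 — form the quadratic (x - mu)^T · Sigma^{-1} · (x - mu):
  Sigma^{-1} · (x - mu) = (-0.8571, -0.4, -0.2857).
  (x - mu)^T · [Sigma^{-1} · (x - mu)] = (-2)·(-0.8571) + (-2)·(-0.4) + (0)·(-0.2857) = 2.5143.

Step 4 — take square root: d = √(2.5143) ≈ 1.5856.

d(x, mu) = √(2.5143) ≈ 1.5856


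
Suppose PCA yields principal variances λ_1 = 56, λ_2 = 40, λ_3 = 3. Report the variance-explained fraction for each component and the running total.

Step 1 — total variance = trace(Sigma) = Σ λ_i = 56 + 40 + 3 = 99.

Step 2 — fraction explained by component i = λ_i / Σ λ:
  PC1: 56/99 = 0.5657
  PC2: 40/99 = 0.404
  PC3: 3/99 = 0.0303

Step 3 — cumulative fraction after k components = (λ_1 + ... + λ_k) / Σ λ:
  k = 1: 56/99 = 0.5657
  k = 2: (56 + 40)/99 = 96/99 = 0.9697
  k = 3: (56 + 40 + 3)/99 = 99/99 = 1

Summary (fraction, with percent):

explained: PC1 0.5657 (56.57%), PC2 0.404 (40.4%), PC3 0.0303 (3.03%);  cumulative: 0.5657, 0.9697, 1


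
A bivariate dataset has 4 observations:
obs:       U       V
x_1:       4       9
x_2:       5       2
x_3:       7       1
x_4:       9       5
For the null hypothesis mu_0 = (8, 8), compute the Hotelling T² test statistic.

Step 1 — sample mean vector:
  mean(U) = (4 + 5 + 7 + 9) / 4 = 25/4 = 6.25
  mean(V) = (9 + 2 + 1 + 5) / 4 = 17/4 = 4.25
  x̄ = (6.25, 4.25),  deviation x̄ - mu_0 = (6.25, 4.25) - (8, 8) = (-1.75, -3.75).

Step 2 — sample covariance matrix, S[i,j] = (1/(n-1)) · Σ_k (x_{k,i} - mean_i) · (x_{k,j} - mean_j), divisor n-1 = 3:
  S[U,U] = ((-2.25)·(-2.25) + (-1.25)·(-1.25) + (0.75)·(0.75) + (2.75)·(2.75)) / 3 = 14.75/3 = 4.9167
  S[U,V] = ((-2.25)·(4.75) + (-1.25)·(-2.25) + (0.75)·(-3.25) + (2.75)·(0.75)) / 3 = -8.25/3 = -2.75
  S[V,V] = ((4.75)·(4.75) + (-2.25)·(-2.25) + (-3.25)·(-3.25) + (0.75)·(0.75)) / 3 = 38.75/3 = 12.9167
  S = [[4.9167, -2.75],
 [-2.75, 12.9167]].

Step 3 — invert S. det(S) = 4.9167·12.9167 - (-2.75)² = 55.9444.
  S^{-1} = (1/det) · [[d, -b], [-b, a]] = [[0.2309, 0.0492],
 [0.0492, 0.0879]].

Step 4 — quadratic form (x̄ - mu_0)^T · S^{-1} · (x̄ - mu_0):
  S^{-1} · (x̄ - mu_0) = (-0.5884, -0.4156),
  (x̄ - mu_0)^T · [...] = (-1.75)·(-0.5884) + (-3.75)·(-0.4156) = 2.5881.

Step 5 — scale by n: T² = 4 · 2.5881 = 10.3525.

T² ≈ 10.3525


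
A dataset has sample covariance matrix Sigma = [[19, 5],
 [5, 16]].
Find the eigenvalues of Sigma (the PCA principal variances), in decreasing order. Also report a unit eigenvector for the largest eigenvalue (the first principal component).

Step 1 — characteristic polynomial of 2×2 Sigma:
  det(Sigma - λI) = λ² - trace · λ + det = 0.
  trace = 19 + 16 = 35, det = 19·16 - (5)² = 279.
Step 2 — discriminant:
  Δ = trace² - 4·det = 1225 - 1116 = 109.
Step 3 — eigenvalues:
  λ = (trace ± √Δ)/2 = (35 ± 10.4403)/2,
  λ_1 = 22.7202,  λ_2 = 12.2798.

Step 4 — unit eigenvector for λ_1: solve (Sigma - λ_1 I)v = 0. First row:
  (19 - 22.7202)·v_x + (5)·v_y = 0, i.e. (-3.7202)·v_x + (5)·v_y = 0,
  so v ∝ (b, λ_1 - a) = (5, 3.7202) = u.
  ||u|| = √((5)² + (3.7202)²) = √(38.8395) ≈ 6.2321,
  v_1 = u/||u|| ≈ (0.8023, 0.5969) (||v_1|| = 1).

λ_1 = 22.7202,  λ_2 = 12.2798;  v_1 ≈ (0.8023, 0.5969)


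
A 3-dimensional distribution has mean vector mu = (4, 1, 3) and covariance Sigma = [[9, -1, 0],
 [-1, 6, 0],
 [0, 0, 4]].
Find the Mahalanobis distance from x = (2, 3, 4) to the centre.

Step 1 — centre the observation: (x - mu) = (-2, 2, 1).

Step 2 — invert Sigma (cofactor / det for 3×3, or solve directly):
  Sigma^{-1} = [[0.1132, 0.0189, 0],
 [0.0189, 0.1698, 0],
 [0, 0, 0.25]].

Step 3 — form the quadratic (x - mu)^T · Sigma^{-1} · (x - mu):
  Sigma^{-1} · (x - mu) = (-0.1887, 0.3019, 0.25).
  (x - mu)^T · [Sigma^{-1} · (x - mu)] = (-2)·(-0.1887) + (2)·(0.3019) + (1)·(0.25) = 1.2311.

Step 4 — take square root: d = √(1.2311) ≈ 1.1096.

d(x, mu) = √(1.2311) ≈ 1.1096


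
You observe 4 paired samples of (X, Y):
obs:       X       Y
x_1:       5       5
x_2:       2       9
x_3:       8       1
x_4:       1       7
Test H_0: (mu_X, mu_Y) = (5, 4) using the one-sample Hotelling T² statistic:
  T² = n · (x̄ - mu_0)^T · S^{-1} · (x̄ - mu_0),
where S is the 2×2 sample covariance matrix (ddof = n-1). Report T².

Step 1 — sample mean vector:
  mean(X) = (5 + 2 + 8 + 1) / 4 = 16/4 = 4
  mean(Y) = (5 + 9 + 1 + 7) / 4 = 22/4 = 5.5
  x̄ = (4, 5.5),  deviation x̄ - mu_0 = (4, 5.5) - (5, 4) = (-1, 1.5).

Step 2 — sample covariance matrix, S[i,j] = (1/(n-1)) · Σ_k (x_{k,i} - mean_i) · (x_{k,j} - mean_j), divisor n-1 = 3:
  S[X,X] = ((1)·(1) + (-2)·(-2) + (4)·(4) + (-3)·(-3)) / 3 = 30/3 = 10
  S[X,Y] = ((1)·(-0.5) + (-2)·(3.5) + (4)·(-4.5) + (-3)·(1.5)) / 3 = -30/3 = -10
  S[Y,Y] = ((-0.5)·(-0.5) + (3.5)·(3.5) + (-4.5)·(-4.5) + (1.5)·(1.5)) / 3 = 35/3 = 11.6667
  S = [[10, -10],
 [-10, 11.6667]].

Step 3 — invert S. det(S) = 10·11.6667 - (-10)² = 16.6667.
  S^{-1} = (1/det) · [[d, -b], [-b, a]] = [[0.7, 0.6],
 [0.6, 0.6]].

Step 4 — quadratic form (x̄ - mu_0)^T · S^{-1} · (x̄ - mu_0):
  S^{-1} · (x̄ - mu_0) = (0.2, 0.3),
  (x̄ - mu_0)^T · [...] = (-1)·(0.2) + (1.5)·(0.3) = 0.25.

Step 5 — scale by n: T² = 4 · 0.25 = 1.

T² ≈ 1


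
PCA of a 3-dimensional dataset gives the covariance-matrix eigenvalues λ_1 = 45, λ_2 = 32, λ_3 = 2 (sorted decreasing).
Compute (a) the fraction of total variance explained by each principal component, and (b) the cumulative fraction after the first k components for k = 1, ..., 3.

Step 1 — total variance = trace(Sigma) = Σ λ_i = 45 + 32 + 2 = 79.

Step 2 — fraction explained by component i = λ_i / Σ λ:
  PC1: 45/79 = 0.5696
  PC2: 32/79 = 0.4051
  PC3: 2/79 = 0.0253

Step 3 — cumulative fraction after k components = (λ_1 + ... + λ_k) / Σ λ:
  k = 1: 45/79 = 0.5696
  k = 2: (45 + 32)/79 = 77/79 = 0.9747
  k = 3: (45 + 32 + 2)/79 = 79/79 = 1

Summary (fraction, with percent):

explained: PC1 0.5696 (56.96%), PC2 0.4051 (40.51%), PC3 0.0253 (2.53%);  cumulative: 0.5696, 0.9747, 1


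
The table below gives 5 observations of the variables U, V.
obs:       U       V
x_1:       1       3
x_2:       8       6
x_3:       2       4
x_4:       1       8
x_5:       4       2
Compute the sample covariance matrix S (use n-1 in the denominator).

Step 1 — column means:
  mean(U) = (1 + 8 + 2 + 1 + 4) / 5 = 16/5 = 3.2
  mean(V) = (3 + 6 + 4 + 8 + 2) / 5 = 23/5 = 4.6

Step 2 — sample covariance S[i,j] = (1/(n-1)) · Σ_k (x_{k,i} - mean_i) · (x_{k,j} - mean_j), with n-1 = 4.
  S[U,U] = ((-2.2)·(-2.2) + (4.8)·(4.8) + (-1.2)·(-1.2) + (-2.2)·(-2.2) + (0.8)·(0.8)) / 4 = 34.8/4 = 8.7
  S[U,V] = ((-2.2)·(-1.6) + (4.8)·(1.4) + (-1.2)·(-0.6) + (-2.2)·(3.4) + (0.8)·(-2.6)) / 4 = 1.4/4 = 0.35
  S[V,V] = ((-1.6)·(-1.6) + (1.4)·(1.4) + (-0.6)·(-0.6) + (3.4)·(3.4) + (-2.6)·(-2.6)) / 4 = 23.2/4 = 5.8

S is symmetric (S[j,i] = S[i,j]). Assembling:

S = [[8.7, 0.35],
 [0.35, 5.8]]


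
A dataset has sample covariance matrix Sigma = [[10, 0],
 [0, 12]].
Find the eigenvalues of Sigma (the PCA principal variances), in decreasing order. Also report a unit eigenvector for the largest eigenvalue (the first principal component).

Step 1 — characteristic polynomial of 2×2 Sigma:
  det(Sigma - λI) = λ² - trace · λ + det = 0.
  trace = 10 + 12 = 22, det = 10·12 - (0)² = 120.
Step 2 — discriminant:
  Δ = trace² - 4·det = 484 - 480 = 4.
Step 3 — eigenvalues:
  λ = (trace ± √Δ)/2 = (22 ± 2)/2,
  λ_1 = 12,  λ_2 = 10.

Step 4 — unit eigenvector for λ_1: Sigma is diagonal, so its eigenvectors are the coordinate axes. λ_1 = 12 is the diagonal entry on the second coordinate axis, hence
  v_1 = (0, 1) (||v_1|| = 1).

λ_1 = 12,  λ_2 = 10;  v_1 ≈ (0, 1)


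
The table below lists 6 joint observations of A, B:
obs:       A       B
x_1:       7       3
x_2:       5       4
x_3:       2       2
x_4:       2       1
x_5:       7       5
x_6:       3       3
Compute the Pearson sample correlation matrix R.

Step 1 — column means:
  mean(A) = (7 + 5 + 2 + 2 + 7 + 3) / 6 = 26/6 = 4.3333
  mean(B) = (3 + 4 + 2 + 1 + 5 + 3) / 6 = 18/6 = 3

Step 2 — sample variances and covariances s[i,j] = (1/(n-1)) · Σ_k (x_{k,i} - mean_i) · (x_{k,j} - mean_j), with n-1 = 5:
  s[A,A] = ((2.6667)·(2.6667) + (0.6667)·(0.6667) + (-2.3333)·(-2.3333) + (-2.3333)·(-2.3333) + (2.6667)·(2.6667) + (-1.3333)·(-1.3333)) / 5 = 27.3333/5 = 5.4667
  s[A,B] = ((2.6667)·(0) + (0.6667)·(1) + (-2.3333)·(-1) + (-2.3333)·(-2) + (2.6667)·(2) + (-1.3333)·(0)) / 5 = 13/5 = 2.6
  s[B,B] = ((0)·(0) + (1)·(1) + (-1)·(-1) + (-2)·(-2) + (2)·(2) + (0)·(0)) / 5 = 10/5 = 2
  Sample standard deviations s_i = √(s[i,i]):
  s(A) = √(5.4667) = 2.3381
  s(B) = √(2) = 1.4142

Step 3 — r_{ij} = s_{ij} / (s_i · s_j):
  r[A,A] = 1 (diagonal).
  r[A,B] = 2.6 / (2.3381 · 1.4142) = 2.6 / 3.3066 = 0.7863
  r[B,B] = 1 (diagonal).

R is symmetric with unit diagonal. Assembling:

R = [[1, 0.7863],
 [0.7863, 1]]


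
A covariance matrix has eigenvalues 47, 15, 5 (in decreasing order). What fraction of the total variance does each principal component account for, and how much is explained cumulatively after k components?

Step 1 — total variance = trace(Sigma) = Σ λ_i = 47 + 15 + 5 = 67.

Step 2 — fraction explained by component i = λ_i / Σ λ:
  PC1: 47/67 = 0.7015
  PC2: 15/67 = 0.2239
  PC3: 5/67 = 0.0746

Step 3 — cumulative fraction after k components = (λ_1 + ... + λ_k) / Σ λ:
  k = 1: 47/67 = 0.7015
  k = 2: (47 + 15)/67 = 62/67 = 0.9254
  k = 3: (47 + 15 + 5)/67 = 67/67 = 1

Summary (fraction, with percent):

explained: PC1 0.7015 (70.15%), PC2 0.2239 (22.39%), PC3 0.0746 (7.46%);  cumulative: 0.7015, 0.9254, 1


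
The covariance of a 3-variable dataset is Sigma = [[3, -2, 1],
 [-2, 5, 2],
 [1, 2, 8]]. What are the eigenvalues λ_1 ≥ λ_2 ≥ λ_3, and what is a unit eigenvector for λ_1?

Step 1 — characteristic polynomial p(λ) = det(λI - Sigma) = λ³ - tr·λ² + c_1·λ - det, where tr = trace, c_1 = sum of the principal 2×2 minors, det = det(Sigma):
  tr = 3 + 5 + 8 = 16,
  c_1 = (3·5 - (-2)²) + (3·8 - (1)²) + (5·8 - (2)²) = 11 + 23 + 36 = 70,
  det = 3·(5·8 - (2)²) - (-2)·((-2)·8 - (2)·(1)) + (1)·((-2)·(2) - 5·(1)) = 3·(36) - (-2)·(-18) + (1)·(-9) = 63.
  So p(λ) = λ³ - 16λ² + 70λ - 63.
Step 2 — look for an integer root (rational root theorem: any rational root is an integer divisor of 63). Testing λ = 9:
  p(9) = 729 - 1296 + 630 - 63 = 0  ✓
  Dividing out (λ - 9): p(λ) = (λ - 9)(λ² - 7λ + 7).
Step 3 — remaining eigenvalues from the quadratic λ² - 7λ + 7 = 0:
  Δ = 7² - 4·7 = 49 - 28 = 21,  λ = (7 ± √21)/2 = (7 ± 4.5826)/2 ≈ 5.7913 or 1.2087.
  Sorted: λ_1 = 9,  λ_2 = 5.7913,  λ_3 = 1.2087  (check: sum = 16 = tr ✓).

Step 4 — unit eigenvector for λ_1 = 9: v spans the null space of (Sigma - λ_1 I), whose rows are
  r_1 = (-6, -2, 1),  r_2 = (-2, -4, 2),  r_3 = (1, 2, -1).
  v is orthogonal to every row, so take v ∝ r_1 × r_2 = ((-2)·(2) - (1)·(-4), (1)·(-2) - (-6)·(2), (-6)·(-4) - (-2)·(-2)) = (0, 10, 20).
  Rescale (divide by 10): u = (0, 1, 2).
  ||u|| = √((0)² + (1)² + (2)²) = √(5) ≈ 2.2361,  v_1 = u/||u|| ≈ (0, 0.4472, 0.8944) (||v_1|| = 1).

λ_1 = 9,  λ_2 = 5.7913,  λ_3 = 1.2087;  v_1 ≈ (0, 0.4472, 0.8944)


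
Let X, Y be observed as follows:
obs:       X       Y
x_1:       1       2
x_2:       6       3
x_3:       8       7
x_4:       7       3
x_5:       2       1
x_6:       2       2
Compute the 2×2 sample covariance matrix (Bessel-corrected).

Step 1 — column means:
  mean(X) = (1 + 6 + 8 + 7 + 2 + 2) / 6 = 26/6 = 4.3333
  mean(Y) = (2 + 3 + 7 + 3 + 1 + 2) / 6 = 18/6 = 3

Step 2 — sample covariance S[i,j] = (1/(n-1)) · Σ_k (x_{k,i} - mean_i) · (x_{k,j} - mean_j), with n-1 = 5.
  S[X,X] = ((-3.3333)·(-3.3333) + (1.6667)·(1.6667) + (3.6667)·(3.6667) + (2.6667)·(2.6667) + (-2.3333)·(-2.3333) + (-2.3333)·(-2.3333)) / 5 = 45.3333/5 = 9.0667
  S[X,Y] = ((-3.3333)·(-1) + (1.6667)·(0) + (3.6667)·(4) + (2.6667)·(0) + (-2.3333)·(-2) + (-2.3333)·(-1)) / 5 = 25/5 = 5
  S[Y,Y] = ((-1)·(-1) + (0)·(0) + (4)·(4) + (0)·(0) + (-2)·(-2) + (-1)·(-1)) / 5 = 22/5 = 4.4

S is symmetric (S[j,i] = S[i,j]). Assembling:

S = [[9.0667, 5],
 [5, 4.4]]


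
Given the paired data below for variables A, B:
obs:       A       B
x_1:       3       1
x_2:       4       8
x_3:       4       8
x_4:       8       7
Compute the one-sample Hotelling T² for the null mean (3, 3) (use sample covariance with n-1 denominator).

Step 1 — sample mean vector:
  mean(A) = (3 + 4 + 4 + 8) / 4 = 19/4 = 4.75
  mean(B) = (1 + 8 + 8 + 7) / 4 = 24/4 = 6
  x̄ = (4.75, 6),  deviation x̄ - mu_0 = (4.75, 6) - (3, 3) = (1.75, 3).

Step 2 — sample covariance matrix, S[i,j] = (1/(n-1)) · Σ_k (x_{k,i} - mean_i) · (x_{k,j} - mean_j), divisor n-1 = 3:
  S[A,A] = ((-1.75)·(-1.75) + (-0.75)·(-0.75) + (-0.75)·(-0.75) + (3.25)·(3.25)) / 3 = 14.75/3 = 4.9167
  S[A,B] = ((-1.75)·(-5) + (-0.75)·(2) + (-0.75)·(2) + (3.25)·(1)) / 3 = 9/3 = 3
  S[B,B] = ((-5)·(-5) + (2)·(2) + (2)·(2) + (1)·(1)) / 3 = 34/3 = 11.3333
  S = [[4.9167, 3],
 [3, 11.3333]].

Step 3 — invert S. det(S) = 4.9167·11.3333 - (3)² = 46.7222.
  S^{-1} = (1/det) · [[d, -b], [-b, a]] = [[0.2426, -0.0642],
 [-0.0642, 0.1052]].

Step 4 — quadratic form (x̄ - mu_0)^T · S^{-1} · (x̄ - mu_0):
  S^{-1} · (x̄ - mu_0) = (0.2319, 0.2033),
  (x̄ - mu_0)^T · [...] = (1.75)·(0.2319) + (3)·(0.2033) = 1.0158.

Step 5 — scale by n: T² = 4 · 1.0158 = 4.063.

T² ≈ 4.063


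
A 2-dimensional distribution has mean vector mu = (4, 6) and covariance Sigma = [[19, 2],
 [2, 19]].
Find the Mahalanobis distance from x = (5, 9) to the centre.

Step 1 — centre the observation: (x - mu) = (1, 3).

Step 2 — invert Sigma. det(Sigma) = 19·19 - (2)² = 357.
  Sigma^{-1} = (1/det) · [[d, -b], [-b, a]] = [[0.0532, -0.0056],
 [-0.0056, 0.0532]].

Step 3 — form the quadratic (x - mu)^T · Sigma^{-1} · (x - mu):
  Sigma^{-1} · (x - mu) = (0.0364, 0.1541).
  (x - mu)^T · [Sigma^{-1} · (x - mu)] = (1)·(0.0364) + (3)·(0.1541) = 0.4986.

Step 4 — take square root: d = √(0.4986) ≈ 0.7061.

d(x, mu) = √(0.4986) ≈ 0.7061


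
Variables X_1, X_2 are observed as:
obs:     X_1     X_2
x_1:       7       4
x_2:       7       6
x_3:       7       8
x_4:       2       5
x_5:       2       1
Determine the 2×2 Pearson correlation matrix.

Step 1 — column means:
  mean(X_1) = (7 + 7 + 7 + 2 + 2) / 5 = 25/5 = 5
  mean(X_2) = (4 + 6 + 8 + 5 + 1) / 5 = 24/5 = 4.8

Step 2 — sample variances and covariances s[i,j] = (1/(n-1)) · Σ_k (x_{k,i} - mean_i) · (x_{k,j} - mean_j), with n-1 = 4:
  s[X_1,X_1] = ((2)·(2) + (2)·(2) + (2)·(2) + (-3)·(-3) + (-3)·(-3)) / 4 = 30/4 = 7.5
  s[X_1,X_2] = ((2)·(-0.8) + (2)·(1.2) + (2)·(3.2) + (-3)·(0.2) + (-3)·(-3.8)) / 4 = 18/4 = 4.5
  s[X_2,X_2] = ((-0.8)·(-0.8) + (1.2)·(1.2) + (3.2)·(3.2) + (0.2)·(0.2) + (-3.8)·(-3.8)) / 4 = 26.8/4 = 6.7
  Sample standard deviations s_i = √(s[i,i]):
  s(X_1) = √(7.5) = 2.7386
  s(X_2) = √(6.7) = 2.5884

Step 3 — r_{ij} = s_{ij} / (s_i · s_j):
  r[X_1,X_1] = 1 (diagonal).
  r[X_1,X_2] = 4.5 / (2.7386 · 2.5884) = 4.5 / 7.0887 = 0.6348
  r[X_2,X_2] = 1 (diagonal).

R is symmetric with unit diagonal. Assembling:

R = [[1, 0.6348],
 [0.6348, 1]]
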